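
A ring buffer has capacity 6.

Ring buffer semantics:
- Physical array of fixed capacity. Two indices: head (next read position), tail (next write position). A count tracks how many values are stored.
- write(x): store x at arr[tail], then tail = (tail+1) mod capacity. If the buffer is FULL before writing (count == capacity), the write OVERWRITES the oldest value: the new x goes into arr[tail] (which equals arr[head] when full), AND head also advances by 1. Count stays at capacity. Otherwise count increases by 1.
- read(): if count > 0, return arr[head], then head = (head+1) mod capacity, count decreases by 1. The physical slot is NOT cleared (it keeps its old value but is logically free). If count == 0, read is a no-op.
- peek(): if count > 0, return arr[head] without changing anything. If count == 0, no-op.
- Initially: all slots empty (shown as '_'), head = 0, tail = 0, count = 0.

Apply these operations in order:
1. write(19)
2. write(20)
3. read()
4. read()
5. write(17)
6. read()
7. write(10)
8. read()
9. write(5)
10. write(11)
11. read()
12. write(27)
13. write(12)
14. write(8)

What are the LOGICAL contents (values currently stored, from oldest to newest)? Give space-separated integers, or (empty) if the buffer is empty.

Answer: 11 27 12 8

Derivation:
After op 1 (write(19)): arr=[19 _ _ _ _ _] head=0 tail=1 count=1
After op 2 (write(20)): arr=[19 20 _ _ _ _] head=0 tail=2 count=2
After op 3 (read()): arr=[19 20 _ _ _ _] head=1 tail=2 count=1
After op 4 (read()): arr=[19 20 _ _ _ _] head=2 tail=2 count=0
After op 5 (write(17)): arr=[19 20 17 _ _ _] head=2 tail=3 count=1
After op 6 (read()): arr=[19 20 17 _ _ _] head=3 tail=3 count=0
After op 7 (write(10)): arr=[19 20 17 10 _ _] head=3 tail=4 count=1
After op 8 (read()): arr=[19 20 17 10 _ _] head=4 tail=4 count=0
After op 9 (write(5)): arr=[19 20 17 10 5 _] head=4 tail=5 count=1
After op 10 (write(11)): arr=[19 20 17 10 5 11] head=4 tail=0 count=2
After op 11 (read()): arr=[19 20 17 10 5 11] head=5 tail=0 count=1
After op 12 (write(27)): arr=[27 20 17 10 5 11] head=5 tail=1 count=2
After op 13 (write(12)): arr=[27 12 17 10 5 11] head=5 tail=2 count=3
After op 14 (write(8)): arr=[27 12 8 10 5 11] head=5 tail=3 count=4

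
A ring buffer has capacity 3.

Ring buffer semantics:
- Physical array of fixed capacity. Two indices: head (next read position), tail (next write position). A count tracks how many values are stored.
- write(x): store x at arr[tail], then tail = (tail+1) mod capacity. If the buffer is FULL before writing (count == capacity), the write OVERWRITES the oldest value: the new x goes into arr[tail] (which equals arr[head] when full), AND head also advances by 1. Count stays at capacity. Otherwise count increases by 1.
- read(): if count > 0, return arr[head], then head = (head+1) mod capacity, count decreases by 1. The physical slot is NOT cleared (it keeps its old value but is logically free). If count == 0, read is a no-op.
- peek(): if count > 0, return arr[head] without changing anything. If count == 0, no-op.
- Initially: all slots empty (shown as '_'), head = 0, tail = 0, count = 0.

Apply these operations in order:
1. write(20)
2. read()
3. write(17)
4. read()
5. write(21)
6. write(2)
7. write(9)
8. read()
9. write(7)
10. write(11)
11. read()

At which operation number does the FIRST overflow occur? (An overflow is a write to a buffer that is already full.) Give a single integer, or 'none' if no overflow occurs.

Answer: 10

Derivation:
After op 1 (write(20)): arr=[20 _ _] head=0 tail=1 count=1
After op 2 (read()): arr=[20 _ _] head=1 tail=1 count=0
After op 3 (write(17)): arr=[20 17 _] head=1 tail=2 count=1
After op 4 (read()): arr=[20 17 _] head=2 tail=2 count=0
After op 5 (write(21)): arr=[20 17 21] head=2 tail=0 count=1
After op 6 (write(2)): arr=[2 17 21] head=2 tail=1 count=2
After op 7 (write(9)): arr=[2 9 21] head=2 tail=2 count=3
After op 8 (read()): arr=[2 9 21] head=0 tail=2 count=2
After op 9 (write(7)): arr=[2 9 7] head=0 tail=0 count=3
After op 10 (write(11)): arr=[11 9 7] head=1 tail=1 count=3
After op 11 (read()): arr=[11 9 7] head=2 tail=1 count=2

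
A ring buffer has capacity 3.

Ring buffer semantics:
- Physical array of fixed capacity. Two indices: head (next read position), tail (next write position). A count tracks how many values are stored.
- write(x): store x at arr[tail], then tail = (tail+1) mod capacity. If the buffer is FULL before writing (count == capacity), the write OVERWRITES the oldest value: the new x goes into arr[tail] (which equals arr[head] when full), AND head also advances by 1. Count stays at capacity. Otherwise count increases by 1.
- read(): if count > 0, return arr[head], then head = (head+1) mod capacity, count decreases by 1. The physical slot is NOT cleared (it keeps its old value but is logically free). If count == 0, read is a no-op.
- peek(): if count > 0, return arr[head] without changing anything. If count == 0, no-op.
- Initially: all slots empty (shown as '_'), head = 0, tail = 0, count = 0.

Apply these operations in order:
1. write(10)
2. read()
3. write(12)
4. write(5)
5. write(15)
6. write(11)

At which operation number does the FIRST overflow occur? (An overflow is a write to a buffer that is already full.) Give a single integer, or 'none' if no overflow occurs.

Answer: 6

Derivation:
After op 1 (write(10)): arr=[10 _ _] head=0 tail=1 count=1
After op 2 (read()): arr=[10 _ _] head=1 tail=1 count=0
After op 3 (write(12)): arr=[10 12 _] head=1 tail=2 count=1
After op 4 (write(5)): arr=[10 12 5] head=1 tail=0 count=2
After op 5 (write(15)): arr=[15 12 5] head=1 tail=1 count=3
After op 6 (write(11)): arr=[15 11 5] head=2 tail=2 count=3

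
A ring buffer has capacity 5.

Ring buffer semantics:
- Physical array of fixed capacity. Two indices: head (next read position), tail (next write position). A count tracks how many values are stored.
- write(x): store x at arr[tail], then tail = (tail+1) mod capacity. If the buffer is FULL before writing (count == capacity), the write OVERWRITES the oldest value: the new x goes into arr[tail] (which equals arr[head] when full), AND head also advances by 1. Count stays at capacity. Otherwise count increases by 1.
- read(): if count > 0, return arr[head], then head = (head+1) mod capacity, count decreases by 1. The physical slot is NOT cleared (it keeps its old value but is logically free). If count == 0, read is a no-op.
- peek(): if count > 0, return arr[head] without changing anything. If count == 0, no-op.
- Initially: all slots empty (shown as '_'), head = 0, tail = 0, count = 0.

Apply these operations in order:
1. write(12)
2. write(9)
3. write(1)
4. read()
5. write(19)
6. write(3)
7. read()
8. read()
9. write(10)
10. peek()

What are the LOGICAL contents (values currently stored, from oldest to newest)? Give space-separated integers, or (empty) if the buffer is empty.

Answer: 19 3 10

Derivation:
After op 1 (write(12)): arr=[12 _ _ _ _] head=0 tail=1 count=1
After op 2 (write(9)): arr=[12 9 _ _ _] head=0 tail=2 count=2
After op 3 (write(1)): arr=[12 9 1 _ _] head=0 tail=3 count=3
After op 4 (read()): arr=[12 9 1 _ _] head=1 tail=3 count=2
After op 5 (write(19)): arr=[12 9 1 19 _] head=1 tail=4 count=3
After op 6 (write(3)): arr=[12 9 1 19 3] head=1 tail=0 count=4
After op 7 (read()): arr=[12 9 1 19 3] head=2 tail=0 count=3
After op 8 (read()): arr=[12 9 1 19 3] head=3 tail=0 count=2
After op 9 (write(10)): arr=[10 9 1 19 3] head=3 tail=1 count=3
After op 10 (peek()): arr=[10 9 1 19 3] head=3 tail=1 count=3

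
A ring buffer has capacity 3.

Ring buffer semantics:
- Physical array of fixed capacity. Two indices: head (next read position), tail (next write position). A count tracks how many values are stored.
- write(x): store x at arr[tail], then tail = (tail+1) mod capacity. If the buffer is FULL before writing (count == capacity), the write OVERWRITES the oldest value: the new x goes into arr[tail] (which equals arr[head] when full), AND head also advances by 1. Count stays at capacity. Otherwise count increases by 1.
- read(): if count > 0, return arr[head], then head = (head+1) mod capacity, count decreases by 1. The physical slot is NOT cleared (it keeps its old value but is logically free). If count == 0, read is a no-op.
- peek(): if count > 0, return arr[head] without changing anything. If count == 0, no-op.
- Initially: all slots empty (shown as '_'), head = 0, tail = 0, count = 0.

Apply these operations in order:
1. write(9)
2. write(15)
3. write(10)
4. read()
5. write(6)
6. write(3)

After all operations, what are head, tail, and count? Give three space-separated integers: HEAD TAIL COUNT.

Answer: 2 2 3

Derivation:
After op 1 (write(9)): arr=[9 _ _] head=0 tail=1 count=1
After op 2 (write(15)): arr=[9 15 _] head=0 tail=2 count=2
After op 3 (write(10)): arr=[9 15 10] head=0 tail=0 count=3
After op 4 (read()): arr=[9 15 10] head=1 tail=0 count=2
After op 5 (write(6)): arr=[6 15 10] head=1 tail=1 count=3
After op 6 (write(3)): arr=[6 3 10] head=2 tail=2 count=3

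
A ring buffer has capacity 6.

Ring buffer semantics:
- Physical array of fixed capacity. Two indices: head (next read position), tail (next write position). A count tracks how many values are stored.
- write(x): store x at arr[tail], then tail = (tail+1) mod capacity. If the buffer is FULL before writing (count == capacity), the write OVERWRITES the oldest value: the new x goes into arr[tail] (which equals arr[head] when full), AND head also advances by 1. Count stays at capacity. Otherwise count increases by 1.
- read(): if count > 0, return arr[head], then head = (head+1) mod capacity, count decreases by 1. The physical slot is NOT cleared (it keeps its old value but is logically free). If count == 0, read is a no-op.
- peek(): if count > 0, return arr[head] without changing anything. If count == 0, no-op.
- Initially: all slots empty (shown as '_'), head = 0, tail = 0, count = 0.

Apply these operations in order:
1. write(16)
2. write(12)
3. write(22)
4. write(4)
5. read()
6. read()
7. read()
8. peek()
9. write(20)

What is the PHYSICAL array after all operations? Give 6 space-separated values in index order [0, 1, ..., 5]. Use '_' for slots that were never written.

Answer: 16 12 22 4 20 _

Derivation:
After op 1 (write(16)): arr=[16 _ _ _ _ _] head=0 tail=1 count=1
After op 2 (write(12)): arr=[16 12 _ _ _ _] head=0 tail=2 count=2
After op 3 (write(22)): arr=[16 12 22 _ _ _] head=0 tail=3 count=3
After op 4 (write(4)): arr=[16 12 22 4 _ _] head=0 tail=4 count=4
After op 5 (read()): arr=[16 12 22 4 _ _] head=1 tail=4 count=3
After op 6 (read()): arr=[16 12 22 4 _ _] head=2 tail=4 count=2
After op 7 (read()): arr=[16 12 22 4 _ _] head=3 tail=4 count=1
After op 8 (peek()): arr=[16 12 22 4 _ _] head=3 tail=4 count=1
After op 9 (write(20)): arr=[16 12 22 4 20 _] head=3 tail=5 count=2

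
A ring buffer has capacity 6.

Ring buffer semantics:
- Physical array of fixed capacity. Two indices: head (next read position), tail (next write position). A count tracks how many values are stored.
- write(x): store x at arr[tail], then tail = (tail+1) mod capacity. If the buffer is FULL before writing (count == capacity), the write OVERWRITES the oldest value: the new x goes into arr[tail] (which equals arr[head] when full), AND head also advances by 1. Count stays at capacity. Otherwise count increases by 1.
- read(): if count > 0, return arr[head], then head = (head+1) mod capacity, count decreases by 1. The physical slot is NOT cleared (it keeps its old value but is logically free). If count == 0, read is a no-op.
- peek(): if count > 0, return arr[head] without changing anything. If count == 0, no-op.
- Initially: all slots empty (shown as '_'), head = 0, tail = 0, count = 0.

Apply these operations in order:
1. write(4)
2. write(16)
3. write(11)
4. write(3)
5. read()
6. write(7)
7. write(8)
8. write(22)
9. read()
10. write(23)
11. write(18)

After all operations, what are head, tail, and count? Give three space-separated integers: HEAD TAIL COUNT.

Answer: 3 3 6

Derivation:
After op 1 (write(4)): arr=[4 _ _ _ _ _] head=0 tail=1 count=1
After op 2 (write(16)): arr=[4 16 _ _ _ _] head=0 tail=2 count=2
After op 3 (write(11)): arr=[4 16 11 _ _ _] head=0 tail=3 count=3
After op 4 (write(3)): arr=[4 16 11 3 _ _] head=0 tail=4 count=4
After op 5 (read()): arr=[4 16 11 3 _ _] head=1 tail=4 count=3
After op 6 (write(7)): arr=[4 16 11 3 7 _] head=1 tail=5 count=4
After op 7 (write(8)): arr=[4 16 11 3 7 8] head=1 tail=0 count=5
After op 8 (write(22)): arr=[22 16 11 3 7 8] head=1 tail=1 count=6
After op 9 (read()): arr=[22 16 11 3 7 8] head=2 tail=1 count=5
After op 10 (write(23)): arr=[22 23 11 3 7 8] head=2 tail=2 count=6
After op 11 (write(18)): arr=[22 23 18 3 7 8] head=3 tail=3 count=6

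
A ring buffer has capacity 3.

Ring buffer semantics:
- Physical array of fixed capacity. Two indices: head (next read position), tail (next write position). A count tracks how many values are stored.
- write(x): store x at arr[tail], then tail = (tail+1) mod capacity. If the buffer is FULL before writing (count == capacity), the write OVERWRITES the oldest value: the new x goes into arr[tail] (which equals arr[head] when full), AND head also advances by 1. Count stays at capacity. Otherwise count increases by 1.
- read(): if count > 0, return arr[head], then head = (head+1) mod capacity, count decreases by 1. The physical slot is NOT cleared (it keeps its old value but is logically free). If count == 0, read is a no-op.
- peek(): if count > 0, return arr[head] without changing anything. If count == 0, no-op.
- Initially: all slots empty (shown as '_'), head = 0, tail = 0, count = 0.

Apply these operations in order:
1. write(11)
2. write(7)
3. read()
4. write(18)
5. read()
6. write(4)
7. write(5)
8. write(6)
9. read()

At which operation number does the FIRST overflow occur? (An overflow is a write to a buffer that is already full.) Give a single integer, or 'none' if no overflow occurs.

After op 1 (write(11)): arr=[11 _ _] head=0 tail=1 count=1
After op 2 (write(7)): arr=[11 7 _] head=0 tail=2 count=2
After op 3 (read()): arr=[11 7 _] head=1 tail=2 count=1
After op 4 (write(18)): arr=[11 7 18] head=1 tail=0 count=2
After op 5 (read()): arr=[11 7 18] head=2 tail=0 count=1
After op 6 (write(4)): arr=[4 7 18] head=2 tail=1 count=2
After op 7 (write(5)): arr=[4 5 18] head=2 tail=2 count=3
After op 8 (write(6)): arr=[4 5 6] head=0 tail=0 count=3
After op 9 (read()): arr=[4 5 6] head=1 tail=0 count=2

Answer: 8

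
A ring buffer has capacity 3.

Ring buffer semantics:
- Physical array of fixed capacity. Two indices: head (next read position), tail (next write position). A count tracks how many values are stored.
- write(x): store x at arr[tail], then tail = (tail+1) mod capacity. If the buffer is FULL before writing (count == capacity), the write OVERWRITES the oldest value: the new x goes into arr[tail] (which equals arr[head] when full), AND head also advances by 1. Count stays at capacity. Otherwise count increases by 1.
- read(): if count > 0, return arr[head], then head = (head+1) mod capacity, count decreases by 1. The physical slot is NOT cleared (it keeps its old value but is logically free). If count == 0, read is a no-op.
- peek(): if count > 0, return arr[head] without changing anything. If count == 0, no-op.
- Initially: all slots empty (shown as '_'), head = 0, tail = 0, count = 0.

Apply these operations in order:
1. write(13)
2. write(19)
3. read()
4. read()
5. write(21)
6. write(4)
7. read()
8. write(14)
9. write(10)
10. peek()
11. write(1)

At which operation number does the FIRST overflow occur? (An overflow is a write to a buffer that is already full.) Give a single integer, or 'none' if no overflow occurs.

Answer: 11

Derivation:
After op 1 (write(13)): arr=[13 _ _] head=0 tail=1 count=1
After op 2 (write(19)): arr=[13 19 _] head=0 tail=2 count=2
After op 3 (read()): arr=[13 19 _] head=1 tail=2 count=1
After op 4 (read()): arr=[13 19 _] head=2 tail=2 count=0
After op 5 (write(21)): arr=[13 19 21] head=2 tail=0 count=1
After op 6 (write(4)): arr=[4 19 21] head=2 tail=1 count=2
After op 7 (read()): arr=[4 19 21] head=0 tail=1 count=1
After op 8 (write(14)): arr=[4 14 21] head=0 tail=2 count=2
After op 9 (write(10)): arr=[4 14 10] head=0 tail=0 count=3
After op 10 (peek()): arr=[4 14 10] head=0 tail=0 count=3
After op 11 (write(1)): arr=[1 14 10] head=1 tail=1 count=3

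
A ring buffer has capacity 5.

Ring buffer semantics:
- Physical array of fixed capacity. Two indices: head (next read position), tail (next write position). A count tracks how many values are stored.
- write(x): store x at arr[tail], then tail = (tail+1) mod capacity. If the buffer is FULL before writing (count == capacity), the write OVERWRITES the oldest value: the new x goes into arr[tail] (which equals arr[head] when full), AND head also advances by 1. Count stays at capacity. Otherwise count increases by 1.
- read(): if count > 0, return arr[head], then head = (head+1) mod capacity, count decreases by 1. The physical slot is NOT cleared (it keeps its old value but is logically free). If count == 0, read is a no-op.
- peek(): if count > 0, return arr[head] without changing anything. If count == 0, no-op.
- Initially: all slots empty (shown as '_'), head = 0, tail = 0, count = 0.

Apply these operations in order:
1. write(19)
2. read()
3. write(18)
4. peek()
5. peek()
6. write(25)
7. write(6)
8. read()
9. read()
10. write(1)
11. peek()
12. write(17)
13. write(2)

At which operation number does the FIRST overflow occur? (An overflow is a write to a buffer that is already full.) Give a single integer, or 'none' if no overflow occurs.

Answer: none

Derivation:
After op 1 (write(19)): arr=[19 _ _ _ _] head=0 tail=1 count=1
After op 2 (read()): arr=[19 _ _ _ _] head=1 tail=1 count=0
After op 3 (write(18)): arr=[19 18 _ _ _] head=1 tail=2 count=1
After op 4 (peek()): arr=[19 18 _ _ _] head=1 tail=2 count=1
After op 5 (peek()): arr=[19 18 _ _ _] head=1 tail=2 count=1
After op 6 (write(25)): arr=[19 18 25 _ _] head=1 tail=3 count=2
After op 7 (write(6)): arr=[19 18 25 6 _] head=1 tail=4 count=3
After op 8 (read()): arr=[19 18 25 6 _] head=2 tail=4 count=2
After op 9 (read()): arr=[19 18 25 6 _] head=3 tail=4 count=1
After op 10 (write(1)): arr=[19 18 25 6 1] head=3 tail=0 count=2
After op 11 (peek()): arr=[19 18 25 6 1] head=3 tail=0 count=2
After op 12 (write(17)): arr=[17 18 25 6 1] head=3 tail=1 count=3
After op 13 (write(2)): arr=[17 2 25 6 1] head=3 tail=2 count=4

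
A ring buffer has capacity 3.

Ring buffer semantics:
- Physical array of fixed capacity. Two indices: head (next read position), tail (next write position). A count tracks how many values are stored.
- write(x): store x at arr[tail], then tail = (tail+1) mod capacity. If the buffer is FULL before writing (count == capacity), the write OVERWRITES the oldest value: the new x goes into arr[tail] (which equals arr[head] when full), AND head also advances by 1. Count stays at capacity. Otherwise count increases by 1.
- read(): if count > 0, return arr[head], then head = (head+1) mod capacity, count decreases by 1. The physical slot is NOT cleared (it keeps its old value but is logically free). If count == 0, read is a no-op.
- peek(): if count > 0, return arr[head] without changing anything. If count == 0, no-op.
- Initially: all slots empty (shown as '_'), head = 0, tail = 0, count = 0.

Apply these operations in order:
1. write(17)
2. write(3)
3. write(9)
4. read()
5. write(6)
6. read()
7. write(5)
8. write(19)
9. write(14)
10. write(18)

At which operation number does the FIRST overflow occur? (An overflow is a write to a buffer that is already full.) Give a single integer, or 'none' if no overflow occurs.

After op 1 (write(17)): arr=[17 _ _] head=0 tail=1 count=1
After op 2 (write(3)): arr=[17 3 _] head=0 tail=2 count=2
After op 3 (write(9)): arr=[17 3 9] head=0 tail=0 count=3
After op 4 (read()): arr=[17 3 9] head=1 tail=0 count=2
After op 5 (write(6)): arr=[6 3 9] head=1 tail=1 count=3
After op 6 (read()): arr=[6 3 9] head=2 tail=1 count=2
After op 7 (write(5)): arr=[6 5 9] head=2 tail=2 count=3
After op 8 (write(19)): arr=[6 5 19] head=0 tail=0 count=3
After op 9 (write(14)): arr=[14 5 19] head=1 tail=1 count=3
After op 10 (write(18)): arr=[14 18 19] head=2 tail=2 count=3

Answer: 8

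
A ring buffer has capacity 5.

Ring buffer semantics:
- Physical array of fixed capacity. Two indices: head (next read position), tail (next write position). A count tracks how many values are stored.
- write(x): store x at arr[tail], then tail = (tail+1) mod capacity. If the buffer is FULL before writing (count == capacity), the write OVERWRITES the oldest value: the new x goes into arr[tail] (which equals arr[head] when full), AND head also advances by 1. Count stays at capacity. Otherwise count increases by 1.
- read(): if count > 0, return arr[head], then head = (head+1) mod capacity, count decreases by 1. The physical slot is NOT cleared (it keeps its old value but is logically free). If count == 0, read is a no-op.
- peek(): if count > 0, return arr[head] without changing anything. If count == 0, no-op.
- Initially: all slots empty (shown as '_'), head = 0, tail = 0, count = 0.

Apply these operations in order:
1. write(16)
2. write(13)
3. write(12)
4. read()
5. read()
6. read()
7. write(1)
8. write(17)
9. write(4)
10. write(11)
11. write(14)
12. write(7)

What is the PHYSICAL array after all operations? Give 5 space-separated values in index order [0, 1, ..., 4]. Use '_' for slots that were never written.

After op 1 (write(16)): arr=[16 _ _ _ _] head=0 tail=1 count=1
After op 2 (write(13)): arr=[16 13 _ _ _] head=0 tail=2 count=2
After op 3 (write(12)): arr=[16 13 12 _ _] head=0 tail=3 count=3
After op 4 (read()): arr=[16 13 12 _ _] head=1 tail=3 count=2
After op 5 (read()): arr=[16 13 12 _ _] head=2 tail=3 count=1
After op 6 (read()): arr=[16 13 12 _ _] head=3 tail=3 count=0
After op 7 (write(1)): arr=[16 13 12 1 _] head=3 tail=4 count=1
After op 8 (write(17)): arr=[16 13 12 1 17] head=3 tail=0 count=2
After op 9 (write(4)): arr=[4 13 12 1 17] head=3 tail=1 count=3
After op 10 (write(11)): arr=[4 11 12 1 17] head=3 tail=2 count=4
After op 11 (write(14)): arr=[4 11 14 1 17] head=3 tail=3 count=5
After op 12 (write(7)): arr=[4 11 14 7 17] head=4 tail=4 count=5

Answer: 4 11 14 7 17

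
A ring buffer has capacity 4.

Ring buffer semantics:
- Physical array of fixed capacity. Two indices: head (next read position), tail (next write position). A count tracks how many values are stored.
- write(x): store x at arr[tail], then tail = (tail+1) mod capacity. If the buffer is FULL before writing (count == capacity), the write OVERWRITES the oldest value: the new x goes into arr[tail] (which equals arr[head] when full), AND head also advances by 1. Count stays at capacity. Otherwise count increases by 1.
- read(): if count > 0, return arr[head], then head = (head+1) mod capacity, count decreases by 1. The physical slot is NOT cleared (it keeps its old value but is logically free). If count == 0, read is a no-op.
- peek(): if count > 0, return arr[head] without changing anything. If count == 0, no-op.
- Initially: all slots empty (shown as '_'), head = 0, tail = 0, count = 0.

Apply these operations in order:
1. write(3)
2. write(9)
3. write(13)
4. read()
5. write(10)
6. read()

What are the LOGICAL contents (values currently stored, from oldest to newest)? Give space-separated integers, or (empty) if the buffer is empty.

After op 1 (write(3)): arr=[3 _ _ _] head=0 tail=1 count=1
After op 2 (write(9)): arr=[3 9 _ _] head=0 tail=2 count=2
After op 3 (write(13)): arr=[3 9 13 _] head=0 tail=3 count=3
After op 4 (read()): arr=[3 9 13 _] head=1 tail=3 count=2
After op 5 (write(10)): arr=[3 9 13 10] head=1 tail=0 count=3
After op 6 (read()): arr=[3 9 13 10] head=2 tail=0 count=2

Answer: 13 10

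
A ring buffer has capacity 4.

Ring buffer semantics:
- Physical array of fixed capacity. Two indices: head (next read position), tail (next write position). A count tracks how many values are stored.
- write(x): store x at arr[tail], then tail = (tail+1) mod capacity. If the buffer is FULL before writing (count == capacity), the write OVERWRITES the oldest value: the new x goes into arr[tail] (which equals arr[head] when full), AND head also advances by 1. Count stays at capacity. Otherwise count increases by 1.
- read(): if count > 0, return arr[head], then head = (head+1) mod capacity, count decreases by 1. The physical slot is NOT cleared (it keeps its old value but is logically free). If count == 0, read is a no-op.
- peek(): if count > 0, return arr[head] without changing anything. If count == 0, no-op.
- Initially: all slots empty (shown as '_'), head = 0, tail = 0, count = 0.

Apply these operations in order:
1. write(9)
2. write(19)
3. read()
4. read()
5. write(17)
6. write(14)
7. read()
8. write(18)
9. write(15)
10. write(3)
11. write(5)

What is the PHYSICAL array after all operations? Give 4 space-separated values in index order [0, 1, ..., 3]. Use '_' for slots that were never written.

Answer: 18 15 3 5

Derivation:
After op 1 (write(9)): arr=[9 _ _ _] head=0 tail=1 count=1
After op 2 (write(19)): arr=[9 19 _ _] head=0 tail=2 count=2
After op 3 (read()): arr=[9 19 _ _] head=1 tail=2 count=1
After op 4 (read()): arr=[9 19 _ _] head=2 tail=2 count=0
After op 5 (write(17)): arr=[9 19 17 _] head=2 tail=3 count=1
After op 6 (write(14)): arr=[9 19 17 14] head=2 tail=0 count=2
After op 7 (read()): arr=[9 19 17 14] head=3 tail=0 count=1
After op 8 (write(18)): arr=[18 19 17 14] head=3 tail=1 count=2
After op 9 (write(15)): arr=[18 15 17 14] head=3 tail=2 count=3
After op 10 (write(3)): arr=[18 15 3 14] head=3 tail=3 count=4
After op 11 (write(5)): arr=[18 15 3 5] head=0 tail=0 count=4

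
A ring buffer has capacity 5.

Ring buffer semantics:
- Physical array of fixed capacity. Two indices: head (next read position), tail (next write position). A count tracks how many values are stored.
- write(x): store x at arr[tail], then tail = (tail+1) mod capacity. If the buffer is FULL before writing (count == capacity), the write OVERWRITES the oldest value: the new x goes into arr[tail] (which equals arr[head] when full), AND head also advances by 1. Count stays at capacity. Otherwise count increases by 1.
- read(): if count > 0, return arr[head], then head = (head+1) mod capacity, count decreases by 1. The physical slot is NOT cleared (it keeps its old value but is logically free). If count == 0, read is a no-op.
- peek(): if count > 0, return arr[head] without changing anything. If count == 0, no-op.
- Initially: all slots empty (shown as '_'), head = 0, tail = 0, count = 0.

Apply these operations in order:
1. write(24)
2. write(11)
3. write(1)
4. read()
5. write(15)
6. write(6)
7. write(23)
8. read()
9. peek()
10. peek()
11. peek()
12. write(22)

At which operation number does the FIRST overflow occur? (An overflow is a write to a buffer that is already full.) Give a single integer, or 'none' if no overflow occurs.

Answer: none

Derivation:
After op 1 (write(24)): arr=[24 _ _ _ _] head=0 tail=1 count=1
After op 2 (write(11)): arr=[24 11 _ _ _] head=0 tail=2 count=2
After op 3 (write(1)): arr=[24 11 1 _ _] head=0 tail=3 count=3
After op 4 (read()): arr=[24 11 1 _ _] head=1 tail=3 count=2
After op 5 (write(15)): arr=[24 11 1 15 _] head=1 tail=4 count=3
After op 6 (write(6)): arr=[24 11 1 15 6] head=1 tail=0 count=4
After op 7 (write(23)): arr=[23 11 1 15 6] head=1 tail=1 count=5
After op 8 (read()): arr=[23 11 1 15 6] head=2 tail=1 count=4
After op 9 (peek()): arr=[23 11 1 15 6] head=2 tail=1 count=4
After op 10 (peek()): arr=[23 11 1 15 6] head=2 tail=1 count=4
After op 11 (peek()): arr=[23 11 1 15 6] head=2 tail=1 count=4
After op 12 (write(22)): arr=[23 22 1 15 6] head=2 tail=2 count=5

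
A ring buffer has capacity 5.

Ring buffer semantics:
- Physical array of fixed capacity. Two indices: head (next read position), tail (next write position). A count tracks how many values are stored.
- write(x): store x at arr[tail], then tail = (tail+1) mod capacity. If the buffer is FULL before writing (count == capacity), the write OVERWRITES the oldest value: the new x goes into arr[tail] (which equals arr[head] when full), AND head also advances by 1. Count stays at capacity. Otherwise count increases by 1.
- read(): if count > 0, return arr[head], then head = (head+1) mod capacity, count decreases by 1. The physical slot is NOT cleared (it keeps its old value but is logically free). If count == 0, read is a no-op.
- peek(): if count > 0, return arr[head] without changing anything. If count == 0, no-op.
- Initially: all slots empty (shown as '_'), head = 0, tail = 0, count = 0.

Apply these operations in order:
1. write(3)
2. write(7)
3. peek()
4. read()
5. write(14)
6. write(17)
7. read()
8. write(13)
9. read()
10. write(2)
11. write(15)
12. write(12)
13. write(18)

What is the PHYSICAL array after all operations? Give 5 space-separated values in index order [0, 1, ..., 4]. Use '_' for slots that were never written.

Answer: 2 15 12 18 13

Derivation:
After op 1 (write(3)): arr=[3 _ _ _ _] head=0 tail=1 count=1
After op 2 (write(7)): arr=[3 7 _ _ _] head=0 tail=2 count=2
After op 3 (peek()): arr=[3 7 _ _ _] head=0 tail=2 count=2
After op 4 (read()): arr=[3 7 _ _ _] head=1 tail=2 count=1
After op 5 (write(14)): arr=[3 7 14 _ _] head=1 tail=3 count=2
After op 6 (write(17)): arr=[3 7 14 17 _] head=1 tail=4 count=3
After op 7 (read()): arr=[3 7 14 17 _] head=2 tail=4 count=2
After op 8 (write(13)): arr=[3 7 14 17 13] head=2 tail=0 count=3
After op 9 (read()): arr=[3 7 14 17 13] head=3 tail=0 count=2
After op 10 (write(2)): arr=[2 7 14 17 13] head=3 tail=1 count=3
After op 11 (write(15)): arr=[2 15 14 17 13] head=3 tail=2 count=4
After op 12 (write(12)): arr=[2 15 12 17 13] head=3 tail=3 count=5
After op 13 (write(18)): arr=[2 15 12 18 13] head=4 tail=4 count=5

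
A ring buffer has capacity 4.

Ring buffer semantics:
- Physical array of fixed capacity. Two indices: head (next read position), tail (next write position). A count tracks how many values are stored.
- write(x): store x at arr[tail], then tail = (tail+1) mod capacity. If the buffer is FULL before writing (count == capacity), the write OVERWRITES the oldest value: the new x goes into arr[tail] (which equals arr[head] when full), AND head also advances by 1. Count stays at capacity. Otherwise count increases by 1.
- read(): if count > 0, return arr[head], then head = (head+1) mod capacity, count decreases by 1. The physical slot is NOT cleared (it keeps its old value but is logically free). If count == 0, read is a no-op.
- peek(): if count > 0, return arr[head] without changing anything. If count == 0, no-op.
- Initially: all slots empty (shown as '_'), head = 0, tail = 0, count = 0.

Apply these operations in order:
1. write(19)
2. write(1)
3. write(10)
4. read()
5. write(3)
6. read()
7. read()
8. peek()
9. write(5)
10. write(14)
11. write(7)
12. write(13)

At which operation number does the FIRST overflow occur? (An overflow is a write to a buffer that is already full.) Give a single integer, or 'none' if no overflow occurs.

After op 1 (write(19)): arr=[19 _ _ _] head=0 tail=1 count=1
After op 2 (write(1)): arr=[19 1 _ _] head=0 tail=2 count=2
After op 3 (write(10)): arr=[19 1 10 _] head=0 tail=3 count=3
After op 4 (read()): arr=[19 1 10 _] head=1 tail=3 count=2
After op 5 (write(3)): arr=[19 1 10 3] head=1 tail=0 count=3
After op 6 (read()): arr=[19 1 10 3] head=2 tail=0 count=2
After op 7 (read()): arr=[19 1 10 3] head=3 tail=0 count=1
After op 8 (peek()): arr=[19 1 10 3] head=3 tail=0 count=1
After op 9 (write(5)): arr=[5 1 10 3] head=3 tail=1 count=2
After op 10 (write(14)): arr=[5 14 10 3] head=3 tail=2 count=3
After op 11 (write(7)): arr=[5 14 7 3] head=3 tail=3 count=4
After op 12 (write(13)): arr=[5 14 7 13] head=0 tail=0 count=4

Answer: 12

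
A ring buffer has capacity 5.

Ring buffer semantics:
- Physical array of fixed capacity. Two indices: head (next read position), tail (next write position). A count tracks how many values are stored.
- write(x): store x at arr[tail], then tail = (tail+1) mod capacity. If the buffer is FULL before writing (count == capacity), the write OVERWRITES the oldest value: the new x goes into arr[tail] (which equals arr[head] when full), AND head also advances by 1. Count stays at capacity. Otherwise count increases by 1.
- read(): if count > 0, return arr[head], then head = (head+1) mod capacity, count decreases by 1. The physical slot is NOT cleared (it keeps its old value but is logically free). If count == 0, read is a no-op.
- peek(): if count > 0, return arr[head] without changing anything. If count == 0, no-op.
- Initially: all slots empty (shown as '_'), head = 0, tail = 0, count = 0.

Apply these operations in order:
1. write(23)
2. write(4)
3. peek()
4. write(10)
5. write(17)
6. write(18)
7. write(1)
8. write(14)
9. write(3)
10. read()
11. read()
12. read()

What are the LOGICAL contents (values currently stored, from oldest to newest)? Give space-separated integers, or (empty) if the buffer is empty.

After op 1 (write(23)): arr=[23 _ _ _ _] head=0 tail=1 count=1
After op 2 (write(4)): arr=[23 4 _ _ _] head=0 tail=2 count=2
After op 3 (peek()): arr=[23 4 _ _ _] head=0 tail=2 count=2
After op 4 (write(10)): arr=[23 4 10 _ _] head=0 tail=3 count=3
After op 5 (write(17)): arr=[23 4 10 17 _] head=0 tail=4 count=4
After op 6 (write(18)): arr=[23 4 10 17 18] head=0 tail=0 count=5
After op 7 (write(1)): arr=[1 4 10 17 18] head=1 tail=1 count=5
After op 8 (write(14)): arr=[1 14 10 17 18] head=2 tail=2 count=5
After op 9 (write(3)): arr=[1 14 3 17 18] head=3 tail=3 count=5
After op 10 (read()): arr=[1 14 3 17 18] head=4 tail=3 count=4
After op 11 (read()): arr=[1 14 3 17 18] head=0 tail=3 count=3
After op 12 (read()): arr=[1 14 3 17 18] head=1 tail=3 count=2

Answer: 14 3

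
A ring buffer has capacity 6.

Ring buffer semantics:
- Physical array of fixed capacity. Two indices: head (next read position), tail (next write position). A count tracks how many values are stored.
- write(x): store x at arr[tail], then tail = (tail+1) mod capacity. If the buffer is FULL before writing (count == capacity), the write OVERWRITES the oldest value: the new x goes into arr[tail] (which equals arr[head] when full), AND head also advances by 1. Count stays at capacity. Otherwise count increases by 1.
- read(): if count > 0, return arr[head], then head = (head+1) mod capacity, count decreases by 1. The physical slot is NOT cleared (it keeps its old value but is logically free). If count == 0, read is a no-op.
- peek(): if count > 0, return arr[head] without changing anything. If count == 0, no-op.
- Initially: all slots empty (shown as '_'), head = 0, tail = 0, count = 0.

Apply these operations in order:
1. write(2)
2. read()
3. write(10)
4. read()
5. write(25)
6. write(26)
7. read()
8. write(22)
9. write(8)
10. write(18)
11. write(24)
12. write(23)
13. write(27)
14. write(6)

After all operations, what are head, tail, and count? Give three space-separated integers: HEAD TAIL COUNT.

After op 1 (write(2)): arr=[2 _ _ _ _ _] head=0 tail=1 count=1
After op 2 (read()): arr=[2 _ _ _ _ _] head=1 tail=1 count=0
After op 3 (write(10)): arr=[2 10 _ _ _ _] head=1 tail=2 count=1
After op 4 (read()): arr=[2 10 _ _ _ _] head=2 tail=2 count=0
After op 5 (write(25)): arr=[2 10 25 _ _ _] head=2 tail=3 count=1
After op 6 (write(26)): arr=[2 10 25 26 _ _] head=2 tail=4 count=2
After op 7 (read()): arr=[2 10 25 26 _ _] head=3 tail=4 count=1
After op 8 (write(22)): arr=[2 10 25 26 22 _] head=3 tail=5 count=2
After op 9 (write(8)): arr=[2 10 25 26 22 8] head=3 tail=0 count=3
After op 10 (write(18)): arr=[18 10 25 26 22 8] head=3 tail=1 count=4
After op 11 (write(24)): arr=[18 24 25 26 22 8] head=3 tail=2 count=5
After op 12 (write(23)): arr=[18 24 23 26 22 8] head=3 tail=3 count=6
After op 13 (write(27)): arr=[18 24 23 27 22 8] head=4 tail=4 count=6
After op 14 (write(6)): arr=[18 24 23 27 6 8] head=5 tail=5 count=6

Answer: 5 5 6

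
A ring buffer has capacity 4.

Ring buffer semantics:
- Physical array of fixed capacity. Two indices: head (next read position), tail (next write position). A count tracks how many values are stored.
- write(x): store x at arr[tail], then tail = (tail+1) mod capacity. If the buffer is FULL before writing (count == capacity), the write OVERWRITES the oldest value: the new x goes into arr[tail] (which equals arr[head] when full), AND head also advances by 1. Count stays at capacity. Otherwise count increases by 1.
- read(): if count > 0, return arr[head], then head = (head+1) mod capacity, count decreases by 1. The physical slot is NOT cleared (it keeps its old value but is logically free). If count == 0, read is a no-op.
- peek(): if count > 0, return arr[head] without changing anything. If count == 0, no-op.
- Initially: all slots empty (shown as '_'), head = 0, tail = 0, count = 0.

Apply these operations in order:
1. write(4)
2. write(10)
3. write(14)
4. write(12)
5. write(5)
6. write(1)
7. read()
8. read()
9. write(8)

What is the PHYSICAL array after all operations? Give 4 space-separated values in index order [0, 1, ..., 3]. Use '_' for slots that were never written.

Answer: 5 1 8 12

Derivation:
After op 1 (write(4)): arr=[4 _ _ _] head=0 tail=1 count=1
After op 2 (write(10)): arr=[4 10 _ _] head=0 tail=2 count=2
After op 3 (write(14)): arr=[4 10 14 _] head=0 tail=3 count=3
After op 4 (write(12)): arr=[4 10 14 12] head=0 tail=0 count=4
After op 5 (write(5)): arr=[5 10 14 12] head=1 tail=1 count=4
After op 6 (write(1)): arr=[5 1 14 12] head=2 tail=2 count=4
After op 7 (read()): arr=[5 1 14 12] head=3 tail=2 count=3
After op 8 (read()): arr=[5 1 14 12] head=0 tail=2 count=2
After op 9 (write(8)): arr=[5 1 8 12] head=0 tail=3 count=3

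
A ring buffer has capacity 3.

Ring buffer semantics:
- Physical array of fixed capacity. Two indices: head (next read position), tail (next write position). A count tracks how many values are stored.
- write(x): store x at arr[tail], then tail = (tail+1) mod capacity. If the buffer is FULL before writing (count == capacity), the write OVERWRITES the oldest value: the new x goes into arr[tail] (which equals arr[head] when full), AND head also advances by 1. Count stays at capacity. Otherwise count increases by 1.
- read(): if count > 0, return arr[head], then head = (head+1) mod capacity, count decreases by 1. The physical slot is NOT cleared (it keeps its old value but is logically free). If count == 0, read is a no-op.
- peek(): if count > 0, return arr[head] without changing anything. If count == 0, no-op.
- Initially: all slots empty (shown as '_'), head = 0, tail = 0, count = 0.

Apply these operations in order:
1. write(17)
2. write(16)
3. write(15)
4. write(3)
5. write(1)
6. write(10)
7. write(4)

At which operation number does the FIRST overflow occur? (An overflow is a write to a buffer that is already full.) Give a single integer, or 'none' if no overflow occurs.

After op 1 (write(17)): arr=[17 _ _] head=0 tail=1 count=1
After op 2 (write(16)): arr=[17 16 _] head=0 tail=2 count=2
After op 3 (write(15)): arr=[17 16 15] head=0 tail=0 count=3
After op 4 (write(3)): arr=[3 16 15] head=1 tail=1 count=3
After op 5 (write(1)): arr=[3 1 15] head=2 tail=2 count=3
After op 6 (write(10)): arr=[3 1 10] head=0 tail=0 count=3
After op 7 (write(4)): arr=[4 1 10] head=1 tail=1 count=3

Answer: 4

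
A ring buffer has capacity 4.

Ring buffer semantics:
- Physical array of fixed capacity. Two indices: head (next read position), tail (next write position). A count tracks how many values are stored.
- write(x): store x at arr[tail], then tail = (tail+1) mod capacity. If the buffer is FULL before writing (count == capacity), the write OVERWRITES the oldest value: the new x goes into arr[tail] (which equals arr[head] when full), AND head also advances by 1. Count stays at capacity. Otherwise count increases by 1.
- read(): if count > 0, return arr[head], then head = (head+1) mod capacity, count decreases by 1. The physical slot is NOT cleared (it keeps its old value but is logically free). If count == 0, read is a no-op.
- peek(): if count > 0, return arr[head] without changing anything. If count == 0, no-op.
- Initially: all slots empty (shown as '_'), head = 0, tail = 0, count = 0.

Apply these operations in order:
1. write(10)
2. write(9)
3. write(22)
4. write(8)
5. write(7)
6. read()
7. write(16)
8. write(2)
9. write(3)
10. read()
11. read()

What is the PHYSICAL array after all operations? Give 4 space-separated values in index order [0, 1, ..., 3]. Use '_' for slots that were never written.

Answer: 7 16 2 3

Derivation:
After op 1 (write(10)): arr=[10 _ _ _] head=0 tail=1 count=1
After op 2 (write(9)): arr=[10 9 _ _] head=0 tail=2 count=2
After op 3 (write(22)): arr=[10 9 22 _] head=0 tail=3 count=3
After op 4 (write(8)): arr=[10 9 22 8] head=0 tail=0 count=4
After op 5 (write(7)): arr=[7 9 22 8] head=1 tail=1 count=4
After op 6 (read()): arr=[7 9 22 8] head=2 tail=1 count=3
After op 7 (write(16)): arr=[7 16 22 8] head=2 tail=2 count=4
After op 8 (write(2)): arr=[7 16 2 8] head=3 tail=3 count=4
After op 9 (write(3)): arr=[7 16 2 3] head=0 tail=0 count=4
After op 10 (read()): arr=[7 16 2 3] head=1 tail=0 count=3
After op 11 (read()): arr=[7 16 2 3] head=2 tail=0 count=2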